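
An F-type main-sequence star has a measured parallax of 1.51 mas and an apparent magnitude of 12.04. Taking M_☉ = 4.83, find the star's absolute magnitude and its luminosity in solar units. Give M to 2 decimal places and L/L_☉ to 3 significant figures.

M ≈ 2.93; L/L_☉ ≈ 5.73

d = 1/p = 1000/1.51 mas = 662.3 pc
M = m − 5 log₁₀ d + 5 = 12.04 − 5·2.8210 + 5 = 2.935
M − M_☉ = 2.935 − 4.83 = -1.895
L/L_☉ = 10^(−0.4 × -1.895) = 5.729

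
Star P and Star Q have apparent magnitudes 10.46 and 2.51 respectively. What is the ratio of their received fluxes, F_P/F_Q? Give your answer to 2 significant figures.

F_P/F_Q ≈ 6.6×10^-4

Magnitude difference = 7.95
Flux ratio = 10^(−0.4 Δm) = 10^(−0.4 × 7.95) = 10^-3.180 = 6.607×10^-4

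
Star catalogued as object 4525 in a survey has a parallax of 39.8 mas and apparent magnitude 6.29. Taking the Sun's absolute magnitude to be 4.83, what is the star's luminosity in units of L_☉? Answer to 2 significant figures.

L/L_☉ ≈ 1.6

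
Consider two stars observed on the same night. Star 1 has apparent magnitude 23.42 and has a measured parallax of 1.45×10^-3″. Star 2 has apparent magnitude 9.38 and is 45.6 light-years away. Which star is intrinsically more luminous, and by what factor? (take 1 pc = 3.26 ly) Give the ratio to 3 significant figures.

Star 1: d = 1/p = 1/1.45×10^-3″ = 689.7 pc
Star 1: M = m − 5 log₁₀ d + 5 = 23.42 − 5·2.8386 + 5 = 14.227
Star 2: d = 45.6 ly / 3.26 = 13.99 pc
Star 2: M = m − 5 log₁₀ d + 5 = 9.38 − 5·1.1457 + 5 = 8.651
ΔM = M_1 − M_2 = 14.227 − (8.651) = 5.576; smaller M is more luminous → Star 2.
L ratio = 10^(0.4 |ΔM|) = 10^2.230 = 169.9

Star 2 is more luminous, by a factor of 170.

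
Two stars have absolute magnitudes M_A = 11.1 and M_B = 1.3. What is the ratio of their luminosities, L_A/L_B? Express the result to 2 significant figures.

ΔM = M_A − M_B = 9.8
L_A/L_B = 10^(−0.4 ΔM) = 10^-3.920 = 1.202×10^-4

L_A/L_B ≈ 1.2×10^-4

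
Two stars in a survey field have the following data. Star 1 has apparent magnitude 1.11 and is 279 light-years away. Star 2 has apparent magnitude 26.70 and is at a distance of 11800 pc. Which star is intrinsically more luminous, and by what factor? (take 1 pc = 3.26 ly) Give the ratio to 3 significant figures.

Star 1: d = 279 ly / 3.26 = 85.58 pc
Star 1: M = m − 5 log₁₀ d + 5 = 1.11 − 5·1.9324 + 5 = -3.552
Star 2: M = m − 5 log₁₀ d + 5 = 26.70 − 5·4.0719 + 5 = 11.341
ΔM = M_1 − M_2 = -3.552 − (11.341) = -14.893; smaller M is more luminous → Star 1.
L ratio = 10^(0.4 |ΔM|) = 10^5.957 = 905800

Star 1 is more luminous, by a factor of 906000.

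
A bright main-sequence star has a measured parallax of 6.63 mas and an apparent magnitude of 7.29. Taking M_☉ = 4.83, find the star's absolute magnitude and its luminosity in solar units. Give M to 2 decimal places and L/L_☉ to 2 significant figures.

M ≈ 1.40; L/L_☉ ≈ 24

d = 1/p = 1000/6.63 mas = 150.8 pc
M = m − 5 log₁₀ d + 5 = 7.29 − 5·2.1785 + 5 = 1.398
M − M_☉ = 1.398 − 4.83 = -3.432
L/L_☉ = 10^(−0.4 × -3.432) = 23.60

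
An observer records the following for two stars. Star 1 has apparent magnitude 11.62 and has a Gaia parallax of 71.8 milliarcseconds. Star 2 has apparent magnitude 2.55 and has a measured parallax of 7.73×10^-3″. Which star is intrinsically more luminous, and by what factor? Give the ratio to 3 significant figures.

Star 2 is more luminous, by a factor of 366000.

Star 1: p = 71.8 mas = 0.0718″ → d = 1/p = 13.93 pc
Star 1: M = m − 5 log₁₀ d + 5 = 11.62 − 5·1.1439 + 5 = 10.901
Star 2: d = 1/p = 1/7.73×10^-3″ = 129.4 pc
Star 2: M = m − 5 log₁₀ d + 5 = 2.55 − 5·2.1118 + 5 = -3.009
ΔM = M_1 − M_2 = 10.901 − (-3.009) = 13.910; smaller M is more luminous → Star 2.
L ratio = 10^(0.4 |ΔM|) = 10^5.564 = 366300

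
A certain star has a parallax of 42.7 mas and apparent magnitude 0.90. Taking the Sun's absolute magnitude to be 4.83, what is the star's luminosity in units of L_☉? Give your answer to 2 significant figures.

d = 1/p = 1000/42.7 mas = 23.42 pc
M = m − 5 log₁₀ d + 5 = 0.90 − 5·1.3696 + 5 = -0.948
M − M_☉ = -0.948 − 4.83 = -5.778
L/L_☉ = 10^(−0.4 × -5.778) = 204.7

L/L_☉ ≈ 200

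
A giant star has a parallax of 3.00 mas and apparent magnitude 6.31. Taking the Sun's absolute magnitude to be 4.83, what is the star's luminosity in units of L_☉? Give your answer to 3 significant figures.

d = 1/p = 1000/3.00 mas = 333.3 pc
M = m − 5 log₁₀ d + 5 = 6.31 − 5·2.5229 + 5 = -1.304
M − M_☉ = -1.304 − 4.83 = -6.134
L/L_☉ = 10^(−0.4 × -6.134) = 284.3

L/L_☉ ≈ 284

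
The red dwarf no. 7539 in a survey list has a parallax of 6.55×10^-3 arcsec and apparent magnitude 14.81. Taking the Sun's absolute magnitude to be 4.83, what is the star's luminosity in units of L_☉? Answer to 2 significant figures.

d = 1/p = 1/6.55×10^-3″ = 152.7 pc
M = m − 5 log₁₀ d + 5 = 14.81 − 5·2.1838 + 5 = 8.891
M − M_☉ = 8.891 − 4.83 = 4.061
L/L_☉ = 10^(−0.4 × 4.061) = 0.02374

L/L_☉ ≈ 0.024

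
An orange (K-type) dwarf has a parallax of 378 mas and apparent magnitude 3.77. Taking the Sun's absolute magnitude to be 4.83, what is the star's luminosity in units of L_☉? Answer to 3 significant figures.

d = 1/p = 1000/378 mas = 2.646 pc
M = m − 5 log₁₀ d + 5 = 3.77 − 5·0.4225 + 5 = 6.657
M − M_☉ = 6.657 − 4.83 = 1.827
L/L_☉ = 10^(−0.4 × 1.827) = 0.1858

L/L_☉ ≈ 0.186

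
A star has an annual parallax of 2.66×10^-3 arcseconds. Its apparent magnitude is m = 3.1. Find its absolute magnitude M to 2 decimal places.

d = 1/p = 1/2.66×10^-3″ = 375.9 pc
5 log₁₀(d/10 pc) = 5 log₁₀(375.9) − 5 = 7.876
M = m − 5 log₁₀(d/10) = 3.1 − 7.876 = -4.776

M ≈ -4.78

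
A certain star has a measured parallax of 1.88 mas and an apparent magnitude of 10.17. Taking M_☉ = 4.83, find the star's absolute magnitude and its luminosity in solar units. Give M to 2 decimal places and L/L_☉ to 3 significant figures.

M ≈ 1.54; L/L_☉ ≈ 20.7

d = 1/p = 1000/1.88 mas = 531.9 pc
M = m − 5 log₁₀ d + 5 = 10.17 − 5·2.7258 + 5 = 1.541
M − M_☉ = 1.541 − 4.83 = -3.289
L/L_☉ = 10^(−0.4 × -3.289) = 20.69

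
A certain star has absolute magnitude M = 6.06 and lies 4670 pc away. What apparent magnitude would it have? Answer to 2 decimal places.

m ≈ 19.41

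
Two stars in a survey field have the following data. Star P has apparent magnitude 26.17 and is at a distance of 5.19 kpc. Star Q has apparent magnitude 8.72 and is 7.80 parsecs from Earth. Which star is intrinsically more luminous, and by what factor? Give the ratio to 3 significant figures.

Star P: d = 5.19 kpc = 5190 pc
Star P: M = m − 5 log₁₀ d + 5 = 26.17 − 5·3.7152 + 5 = 12.594
Star Q: M = m − 5 log₁₀ d + 5 = 8.72 − 5·0.8921 + 5 = 9.260
ΔM = M_P − M_Q = 12.594 − (9.260) = 3.335; smaller M is more luminous → Star Q.
L ratio = 10^(0.4 |ΔM|) = 10^1.334 = 21.57

Star Q is more luminous, by a factor of 21.6.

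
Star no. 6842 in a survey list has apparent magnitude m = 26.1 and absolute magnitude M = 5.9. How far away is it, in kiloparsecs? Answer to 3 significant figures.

Distance modulus: m − M = 26.1 − (5.9) = 20.200
m − M = 5 log₁₀ d − 5
log₁₀ d = (m − M)/5 + 1 = 5.0400
d = 10^5.0400 = 109600 pc
= 109.6 kpc

d ≈ 110 kpc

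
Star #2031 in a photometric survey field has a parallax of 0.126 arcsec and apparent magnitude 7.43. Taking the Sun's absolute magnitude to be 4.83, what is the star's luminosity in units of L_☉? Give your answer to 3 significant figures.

L/L_☉ ≈ 0.0574

d = 1/p = 1/0.126″ = 7.937 pc
M = m − 5 log₁₀ d + 5 = 7.43 − 5·0.8996 + 5 = 7.932
M − M_☉ = 7.932 − 4.83 = 3.102
L/L_☉ = 10^(−0.4 × 3.102) = 0.05745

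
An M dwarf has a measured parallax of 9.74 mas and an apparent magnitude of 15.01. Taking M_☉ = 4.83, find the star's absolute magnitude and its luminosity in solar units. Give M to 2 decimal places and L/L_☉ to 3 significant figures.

M ≈ 9.95; L/L_☉ ≈ 8.93×10^-3

d = 1/p = 1000/9.74 mas = 102.7 pc
M = m − 5 log₁₀ d + 5 = 15.01 − 5·2.0114 + 5 = 9.953
M − M_☉ = 9.953 − 4.83 = 5.123
L/L_☉ = 10^(−0.4 × 5.123) = 8.931×10^-3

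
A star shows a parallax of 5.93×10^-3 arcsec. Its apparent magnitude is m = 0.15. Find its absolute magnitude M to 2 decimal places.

M ≈ -5.98

d = 1/p = 1/5.93×10^-3″ = 168.6 pc
5 log₁₀(d/10 pc) = 5 log₁₀(168.6) − 5 = 6.135
M = m − 5 log₁₀(d/10) = 0.15 − 6.135 = -5.985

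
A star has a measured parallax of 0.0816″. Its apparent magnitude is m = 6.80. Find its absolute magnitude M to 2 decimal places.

d = 1/p = 1/0.0816″ = 12.25 pc
5 log₁₀(d/10 pc) = 5 log₁₀(12.25) − 5 = 0.442
M = m − 5 log₁₀(d/10) = 6.80 − 0.442 = 6.358

M ≈ 6.36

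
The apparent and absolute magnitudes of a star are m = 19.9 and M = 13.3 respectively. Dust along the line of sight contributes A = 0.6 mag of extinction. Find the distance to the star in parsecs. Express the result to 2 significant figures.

m − M = 5 log₁₀(d/10 pc) + A  ⇒  19.9 − (13.3) − 0.6 = 5 log₁₀(d/10)
6.000 = 5 log₁₀(d/10)
log₁₀ d = (m − M − A)/5 + 1 = 2.2000
d = 10^2.2000 = 158.5 pc

d ≈ 160 pc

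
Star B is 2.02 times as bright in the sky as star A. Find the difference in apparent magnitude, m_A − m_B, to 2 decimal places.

m_A − m_B ≈ 0.76

Pogson: Δm = −2.5 log₁₀(ratio) = −2.5 log₁₀(2.02) = −2.5 × 0.3054 = -0.763
Star B is brighter so has the smaller magnitude: m_A − m_B is positive.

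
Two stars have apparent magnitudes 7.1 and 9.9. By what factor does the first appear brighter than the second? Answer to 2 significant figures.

Δm = 7.1 − (9.9) = -2.8
Flux ratio = 10^(−0.4 Δm) = 10^(−0.4 × -2.8) = 10^1.120 = 13.18

13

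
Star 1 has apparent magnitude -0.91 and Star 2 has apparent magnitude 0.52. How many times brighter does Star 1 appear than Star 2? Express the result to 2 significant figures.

3.7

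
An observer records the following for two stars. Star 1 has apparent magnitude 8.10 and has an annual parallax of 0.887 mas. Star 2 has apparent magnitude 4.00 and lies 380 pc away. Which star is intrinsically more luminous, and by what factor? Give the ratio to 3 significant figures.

Star 2 is more luminous, by a factor of 4.96.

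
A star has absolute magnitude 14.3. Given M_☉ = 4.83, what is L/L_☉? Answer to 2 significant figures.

M − M_☉ = 14.3 − 4.83 = 9.470
L/L_☉ = 10^(−0.4 (M − M_☉)) = 10^-3.788 = 1.629×10^-4

L/L_☉ ≈ 1.6×10^-4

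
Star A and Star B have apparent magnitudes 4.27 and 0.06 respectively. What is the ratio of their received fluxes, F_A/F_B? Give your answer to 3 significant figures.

F_A/F_B ≈ 0.0207

Magnitude difference = 4.21
Flux ratio = 10^(−0.4 Δm) = 10^(−0.4 × 4.21) = 10^-1.684 = 0.02070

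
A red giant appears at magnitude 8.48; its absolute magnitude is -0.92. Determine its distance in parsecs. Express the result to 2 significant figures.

d ≈ 760 pc

μ = m − M = 9.400
m − M = 5 log₁₀ d − 5
log₁₀ d = (m − M)/5 + 1 = 2.8800
d = 10^2.8800 = 758.6 pc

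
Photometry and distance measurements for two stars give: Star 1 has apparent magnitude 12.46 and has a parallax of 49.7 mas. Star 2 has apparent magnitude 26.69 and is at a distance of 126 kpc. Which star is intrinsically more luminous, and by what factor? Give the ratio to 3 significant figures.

Star 2 is more luminous, by a factor of 79.7.

Star 1: p = 49.7 mas = 0.0497″ → d = 1/p = 20.12 pc
Star 1: M = m − 5 log₁₀ d + 5 = 12.46 − 5·1.3036 + 5 = 10.942
Star 2: d = 126 kpc = 126000 pc
Star 2: M = m − 5 log₁₀ d + 5 = 26.69 − 5·5.1004 + 5 = 6.188
ΔM = M_1 − M_2 = 10.942 − (6.188) = 4.754; smaller M is more luminous → Star 2.
L ratio = 10^(0.4 |ΔM|) = 10^1.901 = 79.70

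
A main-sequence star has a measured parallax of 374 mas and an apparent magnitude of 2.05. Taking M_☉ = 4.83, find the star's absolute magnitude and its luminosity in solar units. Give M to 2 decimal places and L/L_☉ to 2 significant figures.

M ≈ 4.91; L/L_☉ ≈ 0.93

d = 1/p = 1000/374 mas = 2.674 pc
M = m − 5 log₁₀ d + 5 = 2.05 − 5·0.4271 + 5 = 4.914
M − M_☉ = 4.914 − 4.83 = 0.084
L/L_☉ = 10^(−0.4 × 0.084) = 0.9252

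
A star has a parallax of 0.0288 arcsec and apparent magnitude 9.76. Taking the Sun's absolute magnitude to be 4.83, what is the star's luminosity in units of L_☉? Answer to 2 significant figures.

L/L_☉ ≈ 0.13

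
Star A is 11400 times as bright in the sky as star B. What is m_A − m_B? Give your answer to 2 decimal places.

Pogson: Δm = −2.5 log₁₀(ratio) = −2.5 log₁₀(11400) = −2.5 × 4.0569 = -10.142
Star A is brighter, so it has the smaller magnitude: the difference is negative.

m_A − m_B ≈ -10.14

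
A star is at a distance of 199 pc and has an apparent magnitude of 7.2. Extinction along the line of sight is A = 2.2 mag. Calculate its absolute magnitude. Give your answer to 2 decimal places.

5 log₁₀(d/10 pc) = 5 log₁₀(199.0) − 5 = 6.494
M = m − 5 log₁₀(d/10) − A = 7.2 − 6.494 − 2.2 = -1.494

M ≈ -1.49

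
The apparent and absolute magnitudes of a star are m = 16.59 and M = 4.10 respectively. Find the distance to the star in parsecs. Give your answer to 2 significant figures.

d ≈ 3100 pc

Distance modulus: m − M = 16.59 − (4.10) = 12.490
m − M = 5 log₁₀ d − 5
log₁₀ d = (m − M)/5 + 1 = 3.4980
d = 10^3.4980 = 3148 pc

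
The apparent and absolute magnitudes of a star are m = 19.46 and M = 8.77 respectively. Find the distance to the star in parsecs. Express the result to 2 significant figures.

d ≈ 1400 pc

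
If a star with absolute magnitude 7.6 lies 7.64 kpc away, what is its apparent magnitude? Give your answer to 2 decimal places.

d = 7.64 kpc = 7640 pc
m = M + 5 log₁₀ d − 5 = 7.6 + 5·3.8831 − 5 = 22.015

m ≈ 22.02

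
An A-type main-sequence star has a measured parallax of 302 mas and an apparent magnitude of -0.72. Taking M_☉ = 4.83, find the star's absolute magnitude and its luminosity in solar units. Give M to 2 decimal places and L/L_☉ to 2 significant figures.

d = 1/p = 1000/302 mas = 3.311 pc
M = m − 5 log₁₀ d + 5 = -0.72 − 5·0.5200 + 5 = 1.680
M − M_☉ = 1.680 − 4.83 = -3.150
L/L_☉ = 10^(−0.4 × -3.150) = 18.20

M ≈ 1.68; L/L_☉ ≈ 18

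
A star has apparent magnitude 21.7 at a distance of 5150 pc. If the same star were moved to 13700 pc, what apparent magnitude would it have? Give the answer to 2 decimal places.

Flux ∝ 1/d², so Δm = 5 log₁₀(d₂/d₁) = 5 log₁₀(13700/5150) = 2.125
m₂ = m₁ + Δm = 21.7 + (2.125) = 23.825

m ≈ 23.82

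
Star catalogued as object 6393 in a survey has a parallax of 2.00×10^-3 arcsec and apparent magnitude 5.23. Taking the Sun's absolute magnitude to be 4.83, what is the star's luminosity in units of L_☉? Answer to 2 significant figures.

L/L_☉ ≈ 1700

d = 1/p = 1/2.00×10^-3″ = 500.0 pc
M = m − 5 log₁₀ d + 5 = 5.23 − 5·2.6990 + 5 = -3.265
M − M_☉ = -3.265 − 4.83 = -8.095
L/L_☉ = 10^(−0.4 × -8.095) = 1730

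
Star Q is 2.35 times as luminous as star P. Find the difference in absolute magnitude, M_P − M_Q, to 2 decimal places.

Pogson: ΔM = −2.5 log₁₀(ratio) = −2.5 log₁₀(2.35) = −2.5 × 0.3711 = -0.928
Star Q is brighter so has the smaller magnitude: M_P − M_Q is positive.

M_P − M_Q ≈ 0.93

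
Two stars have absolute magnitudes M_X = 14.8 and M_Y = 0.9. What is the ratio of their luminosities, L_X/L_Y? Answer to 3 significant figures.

ΔM = M_X − M_Y = 13.9
L_X/L_Y = 10^(−0.4 ΔM) = 10^-5.560 = 2.754×10^-6

L_X/L_Y ≈ 2.75×10^-6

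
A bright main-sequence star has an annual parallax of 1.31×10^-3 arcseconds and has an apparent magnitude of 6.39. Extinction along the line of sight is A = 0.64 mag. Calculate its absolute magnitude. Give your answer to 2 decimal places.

M ≈ -3.66

d = 1/p = 1/1.31×10^-3″ = 763.4 pc
5 log₁₀(d/10 pc) = 5 log₁₀(763.4) − 5 = 9.414
M = m − 5 log₁₀(d/10) − A = 6.39 − 9.414 − 0.64 = -3.664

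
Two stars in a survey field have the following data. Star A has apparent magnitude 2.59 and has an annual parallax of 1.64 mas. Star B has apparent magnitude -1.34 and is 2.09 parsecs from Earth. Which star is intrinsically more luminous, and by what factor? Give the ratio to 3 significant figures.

Star A is more luminous, by a factor of 2280.

Star A: p = 1.64 mas = 1.64×10^-3″ → d = 1/p = 609.8 pc
Star A: M = m − 5 log₁₀ d + 5 = 2.59 − 5·2.7852 + 5 = -6.336
Star B: M = m − 5 log₁₀ d + 5 = -1.34 − 5·0.3201 + 5 = 2.059
ΔM = M_A − M_B = -6.336 − (2.059) = -8.395; smaller M is more luminous → Star A.
L ratio = 10^(0.4 |ΔM|) = 10^3.358 = 2280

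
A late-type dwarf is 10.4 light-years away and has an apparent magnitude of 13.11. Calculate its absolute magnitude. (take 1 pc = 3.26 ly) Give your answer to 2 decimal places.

M ≈ 15.59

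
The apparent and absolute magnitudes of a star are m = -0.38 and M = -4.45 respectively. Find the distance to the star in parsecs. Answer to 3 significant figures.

μ = m − M = 4.070
m − M = 5 log₁₀ d − 5
log₁₀ d = (m − M)/5 + 1 = 1.8140
d = 10^1.8140 = 65.16 pc

d ≈ 65.2 pc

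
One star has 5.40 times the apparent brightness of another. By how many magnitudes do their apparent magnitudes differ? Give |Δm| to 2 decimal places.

|Δm| ≈ 1.83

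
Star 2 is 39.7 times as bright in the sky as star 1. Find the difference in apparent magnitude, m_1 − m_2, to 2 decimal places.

m_1 − m_2 ≈ 4.00

Pogson: Δm = −2.5 log₁₀(ratio) = −2.5 log₁₀(39.7) = −2.5 × 1.5988 = -3.997
Star 2 is brighter so has the smaller magnitude: m_1 − m_2 is positive.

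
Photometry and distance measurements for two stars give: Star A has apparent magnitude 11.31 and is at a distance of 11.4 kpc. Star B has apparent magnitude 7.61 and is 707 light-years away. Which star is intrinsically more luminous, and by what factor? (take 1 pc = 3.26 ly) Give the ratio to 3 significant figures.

Star A: d = 11.4 kpc = 11400 pc
Star A: M = m − 5 log₁₀ d + 5 = 11.31 − 5·4.0569 + 5 = -3.975
Star B: d = 707 ly / 3.26 = 216.9 pc
Star B: M = m − 5 log₁₀ d + 5 = 7.61 − 5·2.3362 + 5 = 0.929
ΔM = M_A − M_B = -3.975 − (0.929) = -4.904; smaller M is more luminous → Star A.
L ratio = 10^(0.4 |ΔM|) = 10^1.961 = 91.50

Star A is more luminous, by a factor of 91.5.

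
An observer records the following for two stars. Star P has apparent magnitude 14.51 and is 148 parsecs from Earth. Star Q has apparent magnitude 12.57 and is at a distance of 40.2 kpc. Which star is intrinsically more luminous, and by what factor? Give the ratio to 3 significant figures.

Star Q is more luminous, by a factor of 440000.

Star P: M = m − 5 log₁₀ d + 5 = 14.51 − 5·2.1703 + 5 = 8.659
Star Q: d = 40.2 kpc = 40200 pc
Star Q: M = m − 5 log₁₀ d + 5 = 12.57 − 5·4.6042 + 5 = -5.451
ΔM = M_P − M_Q = 8.659 − (-5.451) = 14.110; smaller M is more luminous → Star Q.
L ratio = 10^(0.4 |ΔM|) = 10^5.644 = 440500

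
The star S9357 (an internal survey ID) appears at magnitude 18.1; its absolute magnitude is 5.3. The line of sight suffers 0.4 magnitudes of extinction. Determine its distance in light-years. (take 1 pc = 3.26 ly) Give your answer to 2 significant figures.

d ≈ 9800 ly

m − M = 5 log₁₀(d/10 pc) + A  ⇒  18.1 − (5.3) − 0.4 = 5 log₁₀(d/10)
12.400 = 5 log₁₀(d/10)
log₁₀ d = (m − M − A)/5 + 1 = 3.4800
d = 10^3.4800 = 3020 pc
= 9845 ly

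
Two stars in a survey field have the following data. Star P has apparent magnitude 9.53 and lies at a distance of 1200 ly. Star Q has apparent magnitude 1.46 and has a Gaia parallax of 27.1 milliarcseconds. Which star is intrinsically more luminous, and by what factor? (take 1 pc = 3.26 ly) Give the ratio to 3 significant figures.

Star Q is more luminous, by a factor of 17.0.

Star P: d = 1200 ly / 3.26 = 368.1 pc
Star P: M = m − 5 log₁₀ d + 5 = 9.53 − 5·2.5660 + 5 = 1.700
Star Q: p = 27.1 mas = 0.0271″ → d = 1/p = 36.90 pc
Star Q: M = m − 5 log₁₀ d + 5 = 1.46 − 5·1.5670 + 5 = -1.375
ΔM = M_P − M_Q = 1.700 − (-1.375) = 3.075; smaller M is more luminous → Star Q.
L ratio = 10^(0.4 |ΔM|) = 10^1.230 = 16.99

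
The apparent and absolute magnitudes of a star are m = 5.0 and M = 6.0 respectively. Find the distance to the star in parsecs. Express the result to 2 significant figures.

d ≈ 6.3 pc

μ = m − M = -1.000
m − M = 5 log₁₀ d − 5
log₁₀ d = (m − M)/5 + 1 = 0.8000
d = 10^0.8000 = 6.310 pc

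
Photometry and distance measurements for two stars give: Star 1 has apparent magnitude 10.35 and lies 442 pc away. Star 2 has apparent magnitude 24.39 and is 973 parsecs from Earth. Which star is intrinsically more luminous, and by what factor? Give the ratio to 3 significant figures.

Star 1: M = m − 5 log₁₀ d + 5 = 10.35 − 5·2.6454 + 5 = 2.123
Star 2: M = m − 5 log₁₀ d + 5 = 24.39 − 5·2.9881 + 5 = 14.449
ΔM = M_1 − M_2 = 2.123 − (14.449) = -12.327; smaller M is more luminous → Star 1.
L ratio = 10^(0.4 |ΔM|) = 10^4.931 = 85240

Star 1 is more luminous, by a factor of 85200.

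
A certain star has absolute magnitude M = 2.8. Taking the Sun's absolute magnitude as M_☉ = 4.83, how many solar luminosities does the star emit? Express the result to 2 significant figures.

L/L_☉ ≈ 6.5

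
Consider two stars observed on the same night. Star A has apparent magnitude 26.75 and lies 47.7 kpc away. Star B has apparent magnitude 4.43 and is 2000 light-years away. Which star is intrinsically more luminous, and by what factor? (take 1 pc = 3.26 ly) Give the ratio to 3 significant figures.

Star A: d = 47.7 kpc = 47700 pc
Star A: M = m − 5 log₁₀ d + 5 = 26.75 − 5·4.6785 + 5 = 8.357
Star B: d = 2000 ly / 3.26 = 613.5 pc
Star B: M = m − 5 log₁₀ d + 5 = 4.43 − 5·2.7878 + 5 = -4.509
ΔM = M_A − M_B = 8.357 − (-4.509) = 12.866; smaller M is more luminous → Star B.
L ratio = 10^(0.4 |ΔM|) = 10^5.147 = 140100

Star B is more luminous, by a factor of 140000.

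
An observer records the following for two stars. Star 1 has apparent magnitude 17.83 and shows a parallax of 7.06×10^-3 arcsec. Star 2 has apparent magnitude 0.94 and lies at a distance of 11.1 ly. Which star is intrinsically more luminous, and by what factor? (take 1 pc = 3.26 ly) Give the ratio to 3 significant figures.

Star 1: d = 1/p = 1/7.06×10^-3″ = 141.6 pc
Star 1: M = m − 5 log₁₀ d + 5 = 17.83 − 5·2.1512 + 5 = 12.074
Star 2: d = 11.1 ly / 3.26 = 3.405 pc
Star 2: M = m − 5 log₁₀ d + 5 = 0.94 − 5·0.5321 + 5 = 3.279
ΔM = M_1 − M_2 = 12.074 − (3.279) = 8.795; smaller M is more luminous → Star 2.
L ratio = 10^(0.4 |ΔM|) = 10^3.518 = 3295

Star 2 is more luminous, by a factor of 3290.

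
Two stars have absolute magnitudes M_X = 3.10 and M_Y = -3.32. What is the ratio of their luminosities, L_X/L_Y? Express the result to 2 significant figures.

L_X/L_Y ≈ 2.7×10^-3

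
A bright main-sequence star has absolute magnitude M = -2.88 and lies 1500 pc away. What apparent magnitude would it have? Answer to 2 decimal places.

m = M + 5 log₁₀ d − 5 = -2.88 + 5·3.1761 − 5 = 8.000

m ≈ 8.00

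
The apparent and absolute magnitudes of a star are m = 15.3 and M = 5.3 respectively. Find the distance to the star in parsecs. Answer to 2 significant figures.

Distance modulus: m − M = 15.3 − (5.3) = 10.000
m − M = 5 log₁₀ d − 5
log₁₀ d = (m − M)/5 + 1 = 3.0000
d = 10^3.0000 = 1000 pc

d ≈ 1000 pc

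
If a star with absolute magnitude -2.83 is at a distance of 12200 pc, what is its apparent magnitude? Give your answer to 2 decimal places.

m = M + 5 log₁₀ d − 5 = -2.83 + 5·4.0864 − 5 = 12.602

m ≈ 12.60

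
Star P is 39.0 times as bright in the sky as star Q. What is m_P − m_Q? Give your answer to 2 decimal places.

m_P − m_Q ≈ -3.98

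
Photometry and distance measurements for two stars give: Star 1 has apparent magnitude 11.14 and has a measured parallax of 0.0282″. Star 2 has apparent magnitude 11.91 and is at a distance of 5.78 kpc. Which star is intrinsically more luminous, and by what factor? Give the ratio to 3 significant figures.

Star 1: d = 1/p = 1/0.0282″ = 35.46 pc
Star 1: M = m − 5 log₁₀ d + 5 = 11.14 − 5·1.5498 + 5 = 8.391
Star 2: d = 5.78 kpc = 5780 pc
Star 2: M = m − 5 log₁₀ d + 5 = 11.91 − 5·3.7619 + 5 = -1.900
ΔM = M_1 − M_2 = 8.391 − (-1.900) = 10.291; smaller M is more luminous → Star 2.
L ratio = 10^(0.4 |ΔM|) = 10^4.116 = 13070

Star 2 is more luminous, by a factor of 13100.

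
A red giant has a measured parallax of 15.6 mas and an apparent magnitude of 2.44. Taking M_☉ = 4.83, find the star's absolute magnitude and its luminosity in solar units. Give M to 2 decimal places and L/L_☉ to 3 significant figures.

M ≈ -1.59; L/L_☉ ≈ 371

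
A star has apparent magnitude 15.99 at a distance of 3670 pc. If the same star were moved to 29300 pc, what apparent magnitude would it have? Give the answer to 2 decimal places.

Flux ∝ 1/d², so Δm = 5 log₁₀(d₂/d₁) = 5 log₁₀(29300/3670) = 4.511
m₂ = m₁ + Δm = 15.99 + (4.511) = 20.501

m ≈ 20.50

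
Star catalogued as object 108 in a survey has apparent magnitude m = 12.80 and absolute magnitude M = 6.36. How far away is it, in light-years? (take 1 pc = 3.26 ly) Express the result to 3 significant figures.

d ≈ 633 ly

Distance modulus: m − M = 12.80 − (6.36) = 6.440
m − M = 5 log₁₀ d − 5
log₁₀ d = (m − M)/5 + 1 = 2.2880
d = 10^2.2880 = 194.1 pc
= 632.7 ly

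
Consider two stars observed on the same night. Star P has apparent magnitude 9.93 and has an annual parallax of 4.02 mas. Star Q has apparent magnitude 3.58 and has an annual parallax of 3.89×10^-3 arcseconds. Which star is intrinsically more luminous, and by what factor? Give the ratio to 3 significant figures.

Star Q is more luminous, by a factor of 370.

Star P: p = 4.02 mas = 4.02×10^-3″ → d = 1/p = 248.8 pc
Star P: M = m − 5 log₁₀ d + 5 = 9.93 − 5·2.3958 + 5 = 2.951
Star Q: d = 1/p = 1/3.89×10^-3″ = 257.1 pc
Star Q: M = m − 5 log₁₀ d + 5 = 3.58 − 5·2.4101 + 5 = -3.470
ΔM = M_P − M_Q = 2.951 − (-3.470) = 6.421; smaller M is more luminous → Star Q.
L ratio = 10^(0.4 |ΔM|) = 10^2.569 = 370.3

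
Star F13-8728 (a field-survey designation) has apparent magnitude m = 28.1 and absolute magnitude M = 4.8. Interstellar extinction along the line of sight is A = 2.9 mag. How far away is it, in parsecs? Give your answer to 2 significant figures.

d ≈ 120000 pc

m − M = 5 log₁₀(d/10 pc) + A  ⇒  28.1 − (4.8) − 2.9 = 5 log₁₀(d/10)
20.400 = 5 log₁₀(d/10)
log₁₀ d = (m − M − A)/5 + 1 = 5.0800
d = 10^5.0800 = 120200 pc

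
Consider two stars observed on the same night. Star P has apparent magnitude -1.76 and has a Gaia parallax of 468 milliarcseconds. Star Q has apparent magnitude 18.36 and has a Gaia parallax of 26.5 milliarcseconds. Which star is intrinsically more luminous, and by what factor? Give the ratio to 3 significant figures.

Star P is more luminous, by a factor of 358000.

Star P: p = 468 mas = 0.468″ → d = 1/p = 2.137 pc
Star P: M = m − 5 log₁₀ d + 5 = -1.76 − 5·0.3298 + 5 = 1.591
Star Q: p = 26.5 mas = 0.0265″ → d = 1/p = 37.74 pc
Star Q: M = m − 5 log₁₀ d + 5 = 18.36 − 5·1.5768 + 5 = 15.476
ΔM = M_P − M_Q = 1.591 − (15.476) = -13.885; smaller M is more luminous → Star P.
L ratio = 10^(0.4 |ΔM|) = 10^5.554 = 358100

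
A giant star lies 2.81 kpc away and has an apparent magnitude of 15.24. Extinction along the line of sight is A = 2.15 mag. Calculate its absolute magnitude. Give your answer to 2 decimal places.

M ≈ 0.85

d = 2.81 kpc = 2810 pc
5 log₁₀(d/10 pc) = 5 log₁₀(2810) − 5 = 12.244
M = m − 5 log₁₀(d/10) − A = 15.24 − 12.244 − 2.15 = 0.846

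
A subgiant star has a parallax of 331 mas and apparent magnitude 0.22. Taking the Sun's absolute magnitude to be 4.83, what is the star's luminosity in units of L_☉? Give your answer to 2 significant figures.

L/L_☉ ≈ 6.4

d = 1/p = 1000/331 mas = 3.021 pc
M = m − 5 log₁₀ d + 5 = 0.22 − 5·0.4802 + 5 = 2.819
M − M_☉ = 2.819 − 4.83 = -2.011
L/L_☉ = 10^(−0.4 × -2.011) = 6.373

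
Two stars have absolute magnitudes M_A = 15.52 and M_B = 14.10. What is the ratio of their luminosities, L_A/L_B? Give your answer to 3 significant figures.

ΔM = M_A − M_B = 1.42
L_A/L_B = 10^(−0.4 ΔM) = 10^-0.568 = 0.2704

L_A/L_B ≈ 0.270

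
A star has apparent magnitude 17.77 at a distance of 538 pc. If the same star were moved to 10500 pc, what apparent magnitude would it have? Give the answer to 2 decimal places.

Flux ∝ 1/d², so Δm = 5 log₁₀(d₂/d₁) = 5 log₁₀(10500/538) = 6.452
m₂ = m₁ + Δm = 17.77 + (6.452) = 24.222

m ≈ 24.22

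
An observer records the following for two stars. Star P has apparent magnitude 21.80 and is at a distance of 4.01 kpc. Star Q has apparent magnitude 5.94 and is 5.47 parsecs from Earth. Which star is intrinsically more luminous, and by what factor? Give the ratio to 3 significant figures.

Star Q is more luminous, by a factor of 4.11.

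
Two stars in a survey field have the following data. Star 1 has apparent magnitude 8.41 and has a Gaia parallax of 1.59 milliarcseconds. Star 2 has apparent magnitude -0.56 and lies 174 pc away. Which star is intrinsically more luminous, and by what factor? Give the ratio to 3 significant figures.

Star 1: p = 1.59 mas = 1.59×10^-3″ → d = 1/p = 628.9 pc
Star 1: M = m − 5 log₁₀ d + 5 = 8.41 − 5·2.7986 + 5 = -0.583
Star 2: M = m − 5 log₁₀ d + 5 = -0.56 − 5·2.2405 + 5 = -6.763
ΔM = M_1 − M_2 = -0.583 − (-6.763) = 6.180; smaller M is more luminous → Star 2.
L ratio = 10^(0.4 |ΔM|) = 10^2.472 = 296.4

Star 2 is more luminous, by a factor of 296.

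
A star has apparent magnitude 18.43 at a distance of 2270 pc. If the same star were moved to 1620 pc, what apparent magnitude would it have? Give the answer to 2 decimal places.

Flux ∝ 1/d², so Δm = 5 log₁₀(d₂/d₁) = 5 log₁₀(1620/2270) = -0.733
m₂ = m₁ + Δm = 18.43 + (-0.733) = 17.697

m ≈ 17.70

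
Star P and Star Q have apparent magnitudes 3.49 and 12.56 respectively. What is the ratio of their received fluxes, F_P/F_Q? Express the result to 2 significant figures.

Magnitude difference = -9.07
Flux ratio = 10^(−0.4 Δm) = 10^(−0.4 × -9.07) = 10^3.628 = 4246

F_P/F_Q ≈ 4200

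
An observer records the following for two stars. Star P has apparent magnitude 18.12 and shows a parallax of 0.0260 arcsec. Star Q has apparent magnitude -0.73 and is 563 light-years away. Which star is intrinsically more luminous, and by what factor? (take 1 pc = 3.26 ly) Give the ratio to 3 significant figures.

Star P: d = 1/p = 1/0.0260″ = 38.46 pc
Star P: M = m − 5 log₁₀ d + 5 = 18.12 − 5·1.5850 + 5 = 15.195
Star Q: d = 563 ly / 3.26 = 172.7 pc
Star Q: M = m − 5 log₁₀ d + 5 = -0.73 − 5·2.2373 + 5 = -6.916
ΔM = M_P − M_Q = 15.195 − (-6.916) = 22.111; smaller M is more luminous → Star Q.
L ratio = 10^(0.4 |ΔM|) = 10^8.845 = 6.991×10^8

Star Q is more luminous, by a factor of 6.99×10^8.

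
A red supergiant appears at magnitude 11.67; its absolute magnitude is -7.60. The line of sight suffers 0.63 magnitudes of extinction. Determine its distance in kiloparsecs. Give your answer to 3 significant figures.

d ≈ 53.5 kpc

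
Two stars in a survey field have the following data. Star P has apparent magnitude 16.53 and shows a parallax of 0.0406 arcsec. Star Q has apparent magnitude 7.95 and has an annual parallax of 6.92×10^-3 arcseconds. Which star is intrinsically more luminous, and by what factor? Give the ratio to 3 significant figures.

Star Q is more luminous, by a factor of 93100.

Star P: d = 1/p = 1/0.0406″ = 24.63 pc
Star P: M = m − 5 log₁₀ d + 5 = 16.53 − 5·1.3915 + 5 = 14.573
Star Q: d = 1/p = 1/6.92×10^-3″ = 144.5 pc
Star Q: M = m − 5 log₁₀ d + 5 = 7.95 − 5·2.1599 + 5 = 2.151
ΔM = M_P − M_Q = 14.573 − (2.151) = 12.422; smaller M is more luminous → Star Q.
L ratio = 10^(0.4 |ΔM|) = 10^4.969 = 93080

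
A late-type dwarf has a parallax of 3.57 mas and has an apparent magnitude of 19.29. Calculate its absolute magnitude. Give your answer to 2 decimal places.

M ≈ 12.05

p = 3.57 mas = 3.57×10^-3″ → d = 1/p = 280.1 pc
5 log₁₀(d/10 pc) = 5 log₁₀(280.1) − 5 = 7.237
M = m − 5 log₁₀(d/10) = 19.29 − 7.237 = 12.053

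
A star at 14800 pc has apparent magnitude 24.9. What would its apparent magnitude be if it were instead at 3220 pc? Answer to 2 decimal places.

Flux ∝ 1/d², so Δm = 5 log₁₀(d₂/d₁) = 5 log₁₀(3220/14800) = -3.312
m₂ = m₁ + Δm = 24.9 + (-3.312) = 21.588

m ≈ 21.59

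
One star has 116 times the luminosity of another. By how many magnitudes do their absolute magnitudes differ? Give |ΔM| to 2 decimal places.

Pogson: ΔM = −2.5 log₁₀(ratio) = −2.5 log₁₀(116) = −2.5 × 2.0645 = -5.161

|ΔM| ≈ 5.16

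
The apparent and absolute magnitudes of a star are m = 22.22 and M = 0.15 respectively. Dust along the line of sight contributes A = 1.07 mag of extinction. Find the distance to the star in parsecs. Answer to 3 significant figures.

d ≈ 158000 pc

m − M = 5 log₁₀(d/10 pc) + A  ⇒  22.22 − (0.15) − 1.07 = 5 log₁₀(d/10)
21.000 = 5 log₁₀(d/10)
log₁₀ d = (m − M − A)/5 + 1 = 5.2000
d = 10^5.2000 = 158500 pc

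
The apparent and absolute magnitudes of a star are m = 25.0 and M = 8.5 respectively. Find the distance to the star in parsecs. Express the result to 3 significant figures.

d ≈ 20000 pc

Distance modulus: m − M = 25.0 − (8.5) = 16.500
m − M = 5 log₁₀ d − 5
log₁₀ d = (m − M)/5 + 1 = 4.3000
d = 10^4.3000 = 19950 pc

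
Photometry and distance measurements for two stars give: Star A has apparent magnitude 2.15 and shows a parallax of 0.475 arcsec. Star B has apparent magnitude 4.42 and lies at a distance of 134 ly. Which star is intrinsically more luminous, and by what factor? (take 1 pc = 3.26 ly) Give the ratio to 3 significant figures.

Star A: d = 1/p = 1/0.475″ = 2.105 pc
Star A: M = m − 5 log₁₀ d + 5 = 2.15 − 5·0.3233 + 5 = 5.533
Star B: d = 134 ly / 3.26 = 41.10 pc
Star B: M = m − 5 log₁₀ d + 5 = 4.42 − 5·1.6139 + 5 = 1.351
ΔM = M_A − M_B = 5.533 − (1.351) = 4.183; smaller M is more luminous → Star B.
L ratio = 10^(0.4 |ΔM|) = 10^1.673 = 47.12

Star B is more luminous, by a factor of 47.1.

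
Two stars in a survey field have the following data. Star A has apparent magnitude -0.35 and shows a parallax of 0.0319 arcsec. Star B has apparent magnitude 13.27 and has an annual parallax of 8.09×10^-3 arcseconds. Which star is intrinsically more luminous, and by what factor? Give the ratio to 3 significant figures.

Star A: d = 1/p = 1/0.0319″ = 31.35 pc
Star A: M = m − 5 log₁₀ d + 5 = -0.35 − 5·1.4962 + 5 = -2.831
Star B: d = 1/p = 1/8.09×10^-3″ = 123.6 pc
Star B: M = m − 5 log₁₀ d + 5 = 13.27 − 5·2.0921 + 5 = 7.810
ΔM = M_A − M_B = -2.831 − (7.810) = -10.641; smaller M is more luminous → Star A.
L ratio = 10^(0.4 |ΔM|) = 10^4.256 = 18040

Star A is more luminous, by a factor of 18000.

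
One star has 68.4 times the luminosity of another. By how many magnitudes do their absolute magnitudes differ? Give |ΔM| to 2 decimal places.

Pogson: ΔM = −2.5 log₁₀(ratio) = −2.5 log₁₀(68.4) = −2.5 × 1.8351 = -4.588

|ΔM| ≈ 4.59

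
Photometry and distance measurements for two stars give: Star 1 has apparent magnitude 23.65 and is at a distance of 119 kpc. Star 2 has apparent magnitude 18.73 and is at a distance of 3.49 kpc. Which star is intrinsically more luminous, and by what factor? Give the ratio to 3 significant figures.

Star 1: d = 119 kpc = 119000 pc
Star 1: M = m − 5 log₁₀ d + 5 = 23.65 − 5·5.0755 + 5 = 3.272
Star 2: d = 3.49 kpc = 3490 pc
Star 2: M = m − 5 log₁₀ d + 5 = 18.73 − 5·3.5428 + 5 = 6.016
ΔM = M_1 − M_2 = 3.272 − (6.016) = -2.744; smaller M is more luminous → Star 1.
L ratio = 10^(0.4 |ΔM|) = 10^1.097 = 12.52

Star 1 is more luminous, by a factor of 12.5.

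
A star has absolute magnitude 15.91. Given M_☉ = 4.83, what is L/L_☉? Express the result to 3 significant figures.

L/L_☉ ≈ 3.70×10^-5

M − M_☉ = 15.91 − 4.83 = 11.080
L/L_☉ = 10^(−0.4 (M − M_☉)) = 10^-4.432 = 3.698×10^-5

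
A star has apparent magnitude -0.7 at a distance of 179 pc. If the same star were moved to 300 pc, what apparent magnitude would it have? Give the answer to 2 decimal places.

Flux ∝ 1/d², so Δm = 5 log₁₀(d₂/d₁) = 5 log₁₀(300/179) = 1.121
m₂ = m₁ + Δm = -0.7 + (1.121) = 0.421

m ≈ 0.42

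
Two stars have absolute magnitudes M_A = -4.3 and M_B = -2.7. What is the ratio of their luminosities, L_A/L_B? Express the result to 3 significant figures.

ΔM = M_A − M_B = -1.6
L_A/L_B = 10^(−0.4 ΔM) = 10^0.640 = 4.365

L_A/L_B ≈ 4.37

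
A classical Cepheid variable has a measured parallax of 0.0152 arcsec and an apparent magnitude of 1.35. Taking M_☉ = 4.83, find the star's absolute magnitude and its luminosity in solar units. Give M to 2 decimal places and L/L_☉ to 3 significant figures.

M ≈ -2.74; L/L_☉ ≈ 1070

d = 1/p = 1/0.0152″ = 65.79 pc
M = m − 5 log₁₀ d + 5 = 1.35 − 5·1.8182 + 5 = -2.741
M − M_☉ = -2.741 − 4.83 = -7.571
L/L_☉ = 10^(−0.4 × -7.571) = 1067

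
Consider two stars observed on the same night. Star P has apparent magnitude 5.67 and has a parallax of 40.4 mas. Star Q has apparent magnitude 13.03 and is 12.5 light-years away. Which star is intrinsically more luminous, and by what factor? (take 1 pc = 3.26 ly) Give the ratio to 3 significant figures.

Star P is more luminous, by a factor of 36600.

Star P: p = 40.4 mas = 0.0404″ → d = 1/p = 24.75 pc
Star P: M = m − 5 log₁₀ d + 5 = 5.67 − 5·1.3936 + 5 = 3.702
Star Q: d = 12.5 ly / 3.26 = 3.834 pc
Star Q: M = m − 5 log₁₀ d + 5 = 13.03 − 5·0.5837 + 5 = 15.112
ΔM = M_P − M_Q = 3.702 − (15.112) = -11.410; smaller M is more luminous → Star P.
L ratio = 10^(0.4 |ΔM|) = 10^4.564 = 36630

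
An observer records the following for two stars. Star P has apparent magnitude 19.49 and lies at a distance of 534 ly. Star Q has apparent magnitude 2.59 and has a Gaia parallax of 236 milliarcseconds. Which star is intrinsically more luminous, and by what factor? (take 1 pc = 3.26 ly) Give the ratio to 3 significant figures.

Star Q is more luminous, by a factor of 3850.

Star P: d = 534 ly / 3.26 = 163.8 pc
Star P: M = m − 5 log₁₀ d + 5 = 19.49 − 5·2.2143 + 5 = 13.418
Star Q: p = 236 mas = 0.236″ → d = 1/p = 4.237 pc
Star Q: M = m − 5 log₁₀ d + 5 = 2.59 − 5·0.6271 + 5 = 4.455
ΔM = M_P − M_Q = 13.418 − (4.455) = 8.964; smaller M is more luminous → Star Q.
L ratio = 10^(0.4 |ΔM|) = 10^3.586 = 3851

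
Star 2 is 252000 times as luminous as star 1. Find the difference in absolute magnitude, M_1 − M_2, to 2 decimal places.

M_1 − M_2 ≈ 13.50

Pogson: ΔM = −2.5 log₁₀(ratio) = −2.5 log₁₀(252000) = −2.5 × 5.4014 = -13.504
Star 2 is brighter so has the smaller magnitude: M_1 − M_2 is positive.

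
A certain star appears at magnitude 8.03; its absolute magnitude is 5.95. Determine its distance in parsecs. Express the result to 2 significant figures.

d ≈ 26 pc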